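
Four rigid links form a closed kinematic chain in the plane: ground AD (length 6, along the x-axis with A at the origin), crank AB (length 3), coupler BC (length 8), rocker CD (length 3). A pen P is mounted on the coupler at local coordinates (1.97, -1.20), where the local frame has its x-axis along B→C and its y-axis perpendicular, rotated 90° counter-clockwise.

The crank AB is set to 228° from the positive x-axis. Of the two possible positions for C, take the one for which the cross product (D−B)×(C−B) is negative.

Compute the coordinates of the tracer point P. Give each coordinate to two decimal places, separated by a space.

A=(0,0), D=(6.00,0)
B = A + 3.00·(cos228°, sin228°) = (-2.0074, -2.2294)
|BD| = 8.3120
circle(B,8.00) ∩ circle(D,3.00): a=7.4645, h=2.8778
  candidates: C₊=(4.4117,2.5450) cross=23.920; C₋=(5.9554,-2.9997) cross=-23.920
  mode - wants cross < 0 → take C=(5.9554,-2.9997) (cross=-23.920)
ex = (C−B)/|BC| = (0.9954,-0.0963); ey = (0.0963,0.9954)
P = B + 1.97·ex + -1.20·ey = (-0.1621,-3.6135)

-0.16 -3.61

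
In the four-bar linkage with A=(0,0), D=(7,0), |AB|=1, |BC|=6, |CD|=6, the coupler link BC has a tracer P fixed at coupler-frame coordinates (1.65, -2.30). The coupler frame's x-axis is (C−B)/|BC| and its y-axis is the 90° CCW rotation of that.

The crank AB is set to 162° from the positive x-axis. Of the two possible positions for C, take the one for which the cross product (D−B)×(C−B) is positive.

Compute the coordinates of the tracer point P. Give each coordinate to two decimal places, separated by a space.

1.85 -0.09

A=(0,0), D=(7.00,0)
B = A + 1.00·(cos162°, sin162°) = (-0.9511, 0.3090)
|BD| = 7.9571
circle(B,6.00) ∩ circle(D,6.00): a=3.9785, h=4.4912
  candidates: C₊=(3.1989,4.6424) cross=35.737; C₋=(2.8501,-4.3334) cross=-35.737
  mode + wants cross > 0 → take C=(3.1989,4.6424) (cross=35.737)
ex = (C−B)/|BC| = (0.6917,0.7222); ey = (-0.7222,0.6917)
P = B + 1.65·ex + -2.30·ey = (1.8513,-0.0901)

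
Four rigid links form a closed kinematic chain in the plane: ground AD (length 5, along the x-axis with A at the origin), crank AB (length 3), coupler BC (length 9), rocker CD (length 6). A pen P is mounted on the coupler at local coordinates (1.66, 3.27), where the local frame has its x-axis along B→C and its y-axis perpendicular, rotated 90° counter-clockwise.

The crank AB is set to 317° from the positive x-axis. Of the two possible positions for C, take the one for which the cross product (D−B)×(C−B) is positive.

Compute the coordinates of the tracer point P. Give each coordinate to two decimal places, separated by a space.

A=(0,0), D=(5.00,0)
B = A + 3.00·(cos317°, sin317°) = (2.1941, -2.0460)
|BD| = 3.4727
circle(B,9.00) ∩ circle(D,6.00): a=8.2155, h=3.6750
  candidates: C₊=(6.6671,5.7638) cross=12.762; C₋=(10.9974,-0.1751) cross=-12.762
  mode + wants cross > 0 → take C=(6.6671,5.7638) (cross=12.762)
ex = (C−B)/|BC| = (0.4970,0.8678); ey = (-0.8678,0.4970)
P = B + 1.66·ex + 3.27·ey = (0.1815,1.0197)

0.18 1.02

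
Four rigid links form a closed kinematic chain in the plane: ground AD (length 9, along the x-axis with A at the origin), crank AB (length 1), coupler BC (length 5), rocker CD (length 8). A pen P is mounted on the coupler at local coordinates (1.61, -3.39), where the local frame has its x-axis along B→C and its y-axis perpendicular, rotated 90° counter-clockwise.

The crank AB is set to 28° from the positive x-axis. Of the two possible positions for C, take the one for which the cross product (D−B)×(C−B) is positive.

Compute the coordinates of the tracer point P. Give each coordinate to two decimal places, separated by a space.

4.63 0.64

A=(0,0), D=(9.00,0)
B = A + 1.00·(cos28°, sin28°) = (0.8829, 0.4695)
|BD| = 8.1306
circle(B,5.00) ∩ circle(D,8.00): a=1.6670, h=4.7139
  candidates: C₊=(2.8193,5.0793) cross=38.327; C₋=(2.2749,-4.3329) cross=-38.327
  mode + wants cross > 0 → take C=(2.8193,5.0793) (cross=38.327)
ex = (C−B)/|BC| = (0.3873,0.9220); ey = (-0.9220,0.3873)
P = B + 1.61·ex + -3.39·ey = (4.6319,0.6410)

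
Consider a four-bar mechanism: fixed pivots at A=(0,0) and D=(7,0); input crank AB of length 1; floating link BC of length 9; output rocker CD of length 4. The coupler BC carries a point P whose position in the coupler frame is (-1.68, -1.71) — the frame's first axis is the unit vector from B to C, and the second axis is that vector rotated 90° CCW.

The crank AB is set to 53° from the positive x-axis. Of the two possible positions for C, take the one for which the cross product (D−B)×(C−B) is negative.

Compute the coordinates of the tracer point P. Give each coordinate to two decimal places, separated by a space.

-1.71 0.18

A=(0,0), D=(7.00,0)
B = A + 1.00·(cos53°, sin53°) = (0.6018, 0.7986)
|BD| = 6.4478
circle(B,9.00) ∩ circle(D,4.00): a=8.2644, h=3.5637
  candidates: C₊=(9.2440,3.3113) cross=22.978; C₋=(8.3611,-3.7613) cross=-22.978
  mode - wants cross < 0 → take C=(8.3611,-3.7613) (cross=-22.978)
ex = (C−B)/|BC| = (0.8621,-0.5067); ey = (0.5067,0.8621)
P = B + -1.68·ex + -1.71·ey = (-1.7130,0.1756)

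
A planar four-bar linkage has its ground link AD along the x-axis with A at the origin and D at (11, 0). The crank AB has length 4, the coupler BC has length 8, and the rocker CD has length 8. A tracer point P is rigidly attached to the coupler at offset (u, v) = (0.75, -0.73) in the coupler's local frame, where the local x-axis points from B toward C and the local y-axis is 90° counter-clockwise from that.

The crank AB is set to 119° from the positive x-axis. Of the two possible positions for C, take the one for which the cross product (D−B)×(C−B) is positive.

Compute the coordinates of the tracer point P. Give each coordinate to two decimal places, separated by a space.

-1.00 3.04

A=(0,0), D=(11.00,0)
B = A + 4.00·(cos119°, sin119°) = (-1.9392, 3.4985)
|BD| = 13.4039
circle(B,8.00) ∩ circle(D,8.00): a=6.7019, h=4.3685
  candidates: C₊=(5.6706,5.9664) cross=58.555; C₋=(3.3902,-2.4679) cross=-58.555
  mode + wants cross > 0 → take C=(5.6706,5.9664) (cross=58.555)
ex = (C−B)/|BC| = (0.9512,0.3085); ey = (-0.3085,0.9512)
P = B + 0.75·ex + -0.73·ey = (-1.0006,3.0354)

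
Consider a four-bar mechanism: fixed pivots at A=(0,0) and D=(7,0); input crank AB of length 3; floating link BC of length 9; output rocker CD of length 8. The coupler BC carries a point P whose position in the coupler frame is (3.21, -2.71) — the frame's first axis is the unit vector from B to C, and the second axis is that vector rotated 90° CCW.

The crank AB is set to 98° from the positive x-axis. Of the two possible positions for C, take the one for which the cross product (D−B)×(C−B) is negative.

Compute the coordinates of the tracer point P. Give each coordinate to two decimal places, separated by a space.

A=(0,0), D=(7.00,0)
B = A + 3.00·(cos98°, sin98°) = (-0.4175, 2.9708)
|BD| = 7.9903
circle(B,9.00) ∩ circle(D,8.00): a=5.0589, h=7.4436
  candidates: C₊=(7.0463,7.9999) cross=59.477; C₋=(1.5112,-5.8201) cross=-59.477
  mode - wants cross < 0 → take C=(1.5112,-5.8201) (cross=-59.477)
ex = (C−B)/|BC| = (0.2143,-0.9768); ey = (0.9768,0.2143)
P = B + 3.21·ex + -2.71·ey = (-2.3766,-0.7454)

-2.38 -0.75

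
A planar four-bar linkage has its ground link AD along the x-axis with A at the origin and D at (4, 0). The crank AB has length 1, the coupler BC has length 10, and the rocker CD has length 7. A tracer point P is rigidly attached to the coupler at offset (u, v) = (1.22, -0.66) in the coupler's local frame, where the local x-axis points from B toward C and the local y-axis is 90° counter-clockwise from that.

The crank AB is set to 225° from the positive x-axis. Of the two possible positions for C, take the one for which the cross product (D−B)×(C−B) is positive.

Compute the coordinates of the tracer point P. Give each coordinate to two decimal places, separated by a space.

0.60 -0.25

A=(0,0), D=(4.00,0)
B = A + 1.00·(cos225°, sin225°) = (-0.7071, -0.7071)
|BD| = 4.7599
circle(B,10.00) ∩ circle(D,7.00): a=7.7372, h=6.3353
  candidates: C₊=(6.0031,6.7073) cross=30.155; C₋=(7.8854,-5.8227) cross=-30.155
  mode + wants cross > 0 → take C=(6.0031,6.7073) (cross=30.155)
ex = (C−B)/|BC| = (0.6710,0.7414); ey = (-0.7414,0.6710)
P = B + 1.22·ex + -0.66·ey = (0.6009,-0.2454)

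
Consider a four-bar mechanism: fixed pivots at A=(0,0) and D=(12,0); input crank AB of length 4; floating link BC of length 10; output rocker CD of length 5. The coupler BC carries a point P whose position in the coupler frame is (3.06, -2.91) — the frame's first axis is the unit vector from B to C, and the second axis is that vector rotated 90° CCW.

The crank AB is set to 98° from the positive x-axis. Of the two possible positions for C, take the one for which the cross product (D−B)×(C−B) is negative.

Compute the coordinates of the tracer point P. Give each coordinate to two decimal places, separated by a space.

0.14 -0.20

A=(0,0), D=(12.00,0)
B = A + 4.00·(cos98°, sin98°) = (-0.5567, 3.9611)
|BD| = 13.1666
circle(B,10.00) ∩ circle(D,5.00): a=9.4314, h=3.3239
  candidates: C₊=(9.4378,4.2936) cross=43.764; C₋=(7.4379,-2.0462) cross=-43.764
  mode - wants cross < 0 → take C=(7.4379,-2.0462) (cross=-43.764)
ex = (C−B)/|BC| = (0.7995,-0.6007); ey = (0.6007,0.7995)
P = B + 3.06·ex + -2.91·ey = (0.1415,-0.2036)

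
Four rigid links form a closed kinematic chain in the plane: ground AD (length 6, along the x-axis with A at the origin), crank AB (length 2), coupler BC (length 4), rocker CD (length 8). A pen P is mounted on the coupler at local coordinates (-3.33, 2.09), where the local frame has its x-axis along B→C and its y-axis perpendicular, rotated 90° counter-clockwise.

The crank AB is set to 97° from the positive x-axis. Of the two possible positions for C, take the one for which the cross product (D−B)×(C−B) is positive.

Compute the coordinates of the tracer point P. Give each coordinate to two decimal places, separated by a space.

-2.98 -0.83

A=(0,0), D=(6.00,0)
B = A + 2.00·(cos97°, sin97°) = (-0.2437, 1.9851)
|BD| = 6.5517
circle(B,4.00) ∩ circle(D,8.00): a=-0.3873, h=3.9812
  candidates: C₊=(0.5934,5.8965) cross=26.084; C₋=(-1.8191,-1.6916) cross=-26.084
  mode + wants cross > 0 → take C=(0.5934,5.8965) (cross=26.084)
ex = (C−B)/|BC| = (0.2093,0.9779); ey = (-0.9779,0.2093)
P = B + -3.33·ex + 2.09·ey = (-2.9844,-0.8338)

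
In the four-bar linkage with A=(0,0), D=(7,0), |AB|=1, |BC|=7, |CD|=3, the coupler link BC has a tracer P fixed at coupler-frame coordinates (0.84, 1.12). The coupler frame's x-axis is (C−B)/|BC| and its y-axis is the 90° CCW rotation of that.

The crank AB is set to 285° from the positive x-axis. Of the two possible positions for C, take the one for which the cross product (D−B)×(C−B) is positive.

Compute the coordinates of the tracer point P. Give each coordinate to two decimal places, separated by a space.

0.35 0.43

A=(0,0), D=(7.00,0)
B = A + 1.00·(cos285°, sin285°) = (0.2588, -0.9659)
|BD| = 6.8100
circle(B,7.00) ∩ circle(D,3.00): a=6.3419, h=2.9632
  candidates: C₊=(6.1163,2.8669) cross=20.180; C₋=(6.9569,-2.9997) cross=-20.180
  mode + wants cross > 0 → take C=(6.1163,2.8669) (cross=20.180)
ex = (C−B)/|BC| = (0.8368,0.5475); ey = (-0.5475,0.8368)
P = B + 0.84·ex + 1.12·ey = (0.3485,0.4312)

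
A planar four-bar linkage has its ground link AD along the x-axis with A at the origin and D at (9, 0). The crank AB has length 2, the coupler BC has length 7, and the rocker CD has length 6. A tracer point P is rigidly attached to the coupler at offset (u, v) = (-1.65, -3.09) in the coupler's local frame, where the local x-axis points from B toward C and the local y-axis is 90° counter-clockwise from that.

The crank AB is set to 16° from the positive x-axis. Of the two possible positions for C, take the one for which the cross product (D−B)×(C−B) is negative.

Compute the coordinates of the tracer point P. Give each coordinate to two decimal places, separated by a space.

A=(0,0), D=(9.00,0)
B = A + 2.00·(cos16°, sin16°) = (1.9225, 0.5513)
|BD| = 7.0989
circle(B,7.00) ∩ circle(D,6.00): a=4.4651, h=5.3910
  candidates: C₊=(6.7928,5.5793) cross=38.270; C₋=(5.9555,-5.1702) cross=-38.270
  mode - wants cross < 0 → take C=(5.9555,-5.1702) (cross=-38.270)
ex = (C−B)/|BC| = (0.5761,-0.8174); ey = (0.8174,0.5761)
P = B + -1.65·ex + -3.09·ey = (-1.5537,0.1196)

-1.55 0.12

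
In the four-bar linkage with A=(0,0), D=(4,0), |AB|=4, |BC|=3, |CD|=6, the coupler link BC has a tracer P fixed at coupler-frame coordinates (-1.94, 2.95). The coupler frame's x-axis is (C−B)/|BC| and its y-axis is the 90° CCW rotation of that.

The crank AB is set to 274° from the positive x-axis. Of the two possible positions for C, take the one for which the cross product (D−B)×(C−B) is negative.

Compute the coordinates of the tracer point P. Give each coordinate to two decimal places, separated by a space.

A=(0,0), D=(4.00,0)
B = A + 4.00·(cos274°, sin274°) = (0.2790, -3.9903)
|BD| = 5.4560
circle(B,3.00) ∩ circle(D,6.00): a=0.2536, h=2.9893
  candidates: C₊=(-1.7342,-1.7661) cross=16.309; C₋=(2.6382,-5.8434) cross=-16.309
  mode - wants cross < 0 → take C=(2.6382,-5.8434) (cross=-16.309)
ex = (C−B)/|BC| = (0.7864,-0.6177); ey = (0.6177,0.7864)
P = B + -1.94·ex + 2.95·ey = (0.5757,-0.4720)

0.58 -0.47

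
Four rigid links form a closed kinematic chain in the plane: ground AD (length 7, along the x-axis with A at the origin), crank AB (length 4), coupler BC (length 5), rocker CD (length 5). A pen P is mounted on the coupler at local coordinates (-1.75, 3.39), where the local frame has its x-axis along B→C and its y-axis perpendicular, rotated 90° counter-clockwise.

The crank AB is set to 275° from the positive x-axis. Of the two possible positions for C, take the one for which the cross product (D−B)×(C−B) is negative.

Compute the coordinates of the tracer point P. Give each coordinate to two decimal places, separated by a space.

-0.90 -0.38

A=(0,0), D=(7.00,0)
B = A + 4.00·(cos275°, sin275°) = (0.3486, -3.9848)
|BD| = 7.7537
circle(B,5.00) ∩ circle(D,5.00): a=3.8768, h=3.1576
  candidates: C₊=(2.0516,0.7163) cross=24.483; C₋=(5.2971,-4.7011) cross=-24.483
  mode - wants cross < 0 → take C=(5.2971,-4.7011) (cross=-24.483)
ex = (C−B)/|BC| = (0.9897,-0.1433); ey = (0.1433,0.9897)
P = B + -1.75·ex + 3.39·ey = (-0.8977,-0.3790)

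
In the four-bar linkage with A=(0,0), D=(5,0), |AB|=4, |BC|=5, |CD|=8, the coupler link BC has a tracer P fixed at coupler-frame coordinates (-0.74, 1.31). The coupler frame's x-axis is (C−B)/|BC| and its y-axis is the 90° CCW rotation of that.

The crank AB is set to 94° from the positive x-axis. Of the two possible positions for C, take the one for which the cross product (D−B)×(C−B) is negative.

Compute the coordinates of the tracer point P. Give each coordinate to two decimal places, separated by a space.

A=(0,0), D=(5.00,0)
B = A + 4.00·(cos94°, sin94°) = (-0.2790, 3.9903)
|BD| = 6.6174
circle(B,5.00) ∩ circle(D,8.00): a=0.3619, h=4.9869
  candidates: C₊=(3.0168,7.7503) cross=33.000; C₋=(-2.9973,-0.2063) cross=-33.000
  mode - wants cross < 0 → take C=(-2.9973,-0.2063) (cross=-33.000)
ex = (C−B)/|BC| = (-0.5437,-0.8393); ey = (0.8393,-0.5437)
P = B + -0.74·ex + 1.31·ey = (1.2228,3.8991)

1.22 3.90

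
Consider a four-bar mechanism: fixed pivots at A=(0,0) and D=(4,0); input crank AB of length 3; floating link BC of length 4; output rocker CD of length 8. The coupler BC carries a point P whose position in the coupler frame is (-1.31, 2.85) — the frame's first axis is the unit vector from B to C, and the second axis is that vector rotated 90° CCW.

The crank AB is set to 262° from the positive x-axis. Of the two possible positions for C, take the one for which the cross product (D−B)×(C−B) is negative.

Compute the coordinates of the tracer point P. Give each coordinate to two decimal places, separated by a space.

2.27 -1.35

A=(0,0), D=(4.00,0)
B = A + 3.00·(cos262°, sin262°) = (-0.4175, -2.9708)
|BD| = 5.3235
circle(B,4.00) ∩ circle(D,8.00): a=-1.8465, h=3.5483
  candidates: C₊=(-3.9299,-1.0568) cross=18.890; C₋=(0.0304,-6.9456) cross=-18.890
  mode - wants cross < 0 → take C=(0.0304,-6.9456) (cross=-18.890)
ex = (C−B)/|BC| = (0.1120,-0.9937); ey = (0.9937,0.1120)
P = B + -1.31·ex + 2.85·ey = (2.2679,-1.3499)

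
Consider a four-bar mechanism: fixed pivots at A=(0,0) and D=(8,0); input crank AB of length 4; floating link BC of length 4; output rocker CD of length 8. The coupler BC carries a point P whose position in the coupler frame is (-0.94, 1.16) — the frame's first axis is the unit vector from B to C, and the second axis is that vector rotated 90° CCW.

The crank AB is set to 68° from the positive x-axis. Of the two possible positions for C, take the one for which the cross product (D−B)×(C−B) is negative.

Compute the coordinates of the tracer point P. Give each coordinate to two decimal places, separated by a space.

2.93 4.15

A=(0,0), D=(8.00,0)
B = A + 4.00·(cos68°, sin68°) = (1.4984, 3.7087)
|BD| = 7.4850
circle(B,4.00) ∩ circle(D,8.00): a=0.5361, h=3.9639
  candidates: C₊=(3.9282,6.8862) cross=29.670; C₋=(-0.0000,0.0000) cross=-29.670
  mode - wants cross < 0 → take C=(-0.0000,0.0000) (cross=-29.670)
ex = (C−B)/|BC| = (-0.3746,-0.9272); ey = (0.9272,-0.3746)
P = B + -0.94·ex + 1.16·ey = (2.9261,4.1457)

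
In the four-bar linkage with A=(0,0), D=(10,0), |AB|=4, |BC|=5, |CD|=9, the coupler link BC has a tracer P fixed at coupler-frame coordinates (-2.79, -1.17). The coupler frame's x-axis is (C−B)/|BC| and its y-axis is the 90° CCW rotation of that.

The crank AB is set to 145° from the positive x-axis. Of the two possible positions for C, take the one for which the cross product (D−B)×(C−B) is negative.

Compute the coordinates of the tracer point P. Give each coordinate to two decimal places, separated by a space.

-6.27 2.73

A=(0,0), D=(10.00,0)
B = A + 4.00·(cos145°, sin145°) = (-3.2766, 2.2943)
|BD| = 13.4734
circle(B,5.00) ∩ circle(D,9.00): a=4.6585, h=1.8161
  candidates: C₊=(1.6231,3.2906) cross=24.469; C₋=(1.0046,-0.2885) cross=-24.469
  mode - wants cross < 0 → take C=(1.0046,-0.2885) (cross=-24.469)
ex = (C−B)/|BC| = (0.8562,-0.5166); ey = (0.5166,0.8562)
P = B + -2.79·ex + -1.17·ey = (-6.2699,2.7337)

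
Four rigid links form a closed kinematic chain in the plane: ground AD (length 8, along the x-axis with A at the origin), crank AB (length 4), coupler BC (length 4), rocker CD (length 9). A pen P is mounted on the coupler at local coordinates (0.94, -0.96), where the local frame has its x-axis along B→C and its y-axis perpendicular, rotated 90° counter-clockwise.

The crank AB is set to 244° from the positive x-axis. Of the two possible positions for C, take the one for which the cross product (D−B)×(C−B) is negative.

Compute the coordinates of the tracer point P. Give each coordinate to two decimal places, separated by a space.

-1.62 -4.93

A=(0,0), D=(8.00,0)
B = A + 4.00·(cos244°, sin244°) = (-1.7535, -3.5952)
|BD| = 10.3950
circle(B,4.00) ∩ circle(D,9.00): a=2.0710, h=3.4221
  candidates: C₊=(-0.9939,0.3320) cross=35.573; C₋=(1.3733,-6.0899) cross=-35.573
  mode - wants cross < 0 → take C=(1.3733,-6.0899) (cross=-35.573)
ex = (C−B)/|BC| = (0.7817,-0.6237); ey = (0.6237,0.7817)
P = B + 0.94·ex + -0.96·ey = (-1.6174,-4.9318)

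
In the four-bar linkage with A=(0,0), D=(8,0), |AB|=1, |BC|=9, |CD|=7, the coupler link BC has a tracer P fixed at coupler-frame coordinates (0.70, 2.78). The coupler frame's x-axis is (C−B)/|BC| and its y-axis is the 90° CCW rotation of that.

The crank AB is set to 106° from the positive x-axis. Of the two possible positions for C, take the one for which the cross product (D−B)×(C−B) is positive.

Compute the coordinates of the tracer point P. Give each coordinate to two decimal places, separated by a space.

-1.56 3.52

A=(0,0), D=(8.00,0)
B = A + 1.00·(cos106°, sin106°) = (-0.2756, 0.9613)
|BD| = 8.3313
circle(B,9.00) ∩ circle(D,7.00): a=6.0861, h=6.6302
  candidates: C₊=(6.5348,6.8449) cross=55.238; C₋=(5.0048,-6.3268) cross=-55.238
  mode + wants cross > 0 → take C=(6.5348,6.8449) (cross=55.238)
ex = (C−B)/|BC| = (0.7567,0.6537); ey = (-0.6537,0.7567)
P = B + 0.70·ex + 2.78·ey = (-1.5633,3.5226)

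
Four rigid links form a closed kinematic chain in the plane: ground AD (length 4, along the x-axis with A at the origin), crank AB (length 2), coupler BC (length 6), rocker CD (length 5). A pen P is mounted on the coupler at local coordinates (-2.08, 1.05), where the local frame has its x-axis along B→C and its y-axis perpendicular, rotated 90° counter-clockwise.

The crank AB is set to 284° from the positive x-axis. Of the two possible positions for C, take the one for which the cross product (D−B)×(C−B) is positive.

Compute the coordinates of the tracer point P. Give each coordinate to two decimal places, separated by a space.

-0.76 -3.91

A=(0,0), D=(4.00,0)
B = A + 2.00·(cos284°, sin284°) = (0.4838, -1.9406)
|BD| = 4.0161
circle(B,6.00) ∩ circle(D,5.00): a=3.3775, h=4.9591
  candidates: C₊=(1.0447,4.0331) cross=19.916; C₋=(5.8371,-4.6503) cross=-19.916
  mode + wants cross > 0 → take C=(1.0447,4.0331) (cross=19.916)
ex = (C−B)/|BC| = (0.0935,0.9956); ey = (-0.9956,0.0935)
P = B + -2.08·ex + 1.05·ey = (-0.7560,-3.9133)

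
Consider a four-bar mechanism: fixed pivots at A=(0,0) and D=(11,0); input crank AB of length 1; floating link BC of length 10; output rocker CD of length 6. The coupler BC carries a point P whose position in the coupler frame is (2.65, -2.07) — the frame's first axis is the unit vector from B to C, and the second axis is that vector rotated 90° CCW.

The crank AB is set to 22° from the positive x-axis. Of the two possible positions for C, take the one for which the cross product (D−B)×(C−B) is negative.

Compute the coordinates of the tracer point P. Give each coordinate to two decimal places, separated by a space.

1.80 -2.87

A=(0,0), D=(11.00,0)
B = A + 1.00·(cos22°, sin22°) = (0.9272, 0.3746)
|BD| = 10.0798
circle(B,10.00) ∩ circle(D,6.00): a=8.2146, h=5.7027
  candidates: C₊=(9.3480,5.7681) cross=57.482; C₋=(8.9241,-5.6295) cross=-57.482
  mode - wants cross < 0 → take C=(8.9241,-5.6295) (cross=-57.482)
ex = (C−B)/|BC| = (0.7997,-0.6004); ey = (0.6004,0.7997)
P = B + 2.65·ex + -2.07·ey = (1.8035,-2.8718)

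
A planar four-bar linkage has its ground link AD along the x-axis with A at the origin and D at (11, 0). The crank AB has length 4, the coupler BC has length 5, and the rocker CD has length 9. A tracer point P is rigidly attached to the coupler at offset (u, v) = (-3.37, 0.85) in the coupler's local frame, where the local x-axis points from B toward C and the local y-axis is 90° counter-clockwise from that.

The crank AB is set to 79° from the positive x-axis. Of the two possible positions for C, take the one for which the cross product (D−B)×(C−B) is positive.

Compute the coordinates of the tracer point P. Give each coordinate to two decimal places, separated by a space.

-2.52 2.79

A=(0,0), D=(11.00,0)
B = A + 4.00·(cos79°, sin79°) = (0.7632, 3.9265)
|BD| = 10.9640
circle(B,5.00) ∩ circle(D,9.00): a=2.9282, h=4.0529
  candidates: C₊=(4.9486,6.6619) cross=44.436; C₋=(2.0457,-0.9062) cross=-44.436
  mode + wants cross > 0 → take C=(4.9486,6.6619) (cross=44.436)
ex = (C−B)/|BC| = (0.8371,0.5471); ey = (-0.5471,0.8371)
P = B + -3.37·ex + 0.85·ey = (-2.5227,2.7944)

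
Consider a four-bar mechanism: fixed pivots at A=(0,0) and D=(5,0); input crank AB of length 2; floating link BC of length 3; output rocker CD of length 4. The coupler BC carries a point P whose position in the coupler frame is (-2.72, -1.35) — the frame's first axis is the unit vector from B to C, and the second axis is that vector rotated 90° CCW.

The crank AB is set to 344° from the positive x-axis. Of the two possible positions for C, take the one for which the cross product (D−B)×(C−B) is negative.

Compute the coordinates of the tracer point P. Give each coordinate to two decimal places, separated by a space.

-0.23 1.59

A=(0,0), D=(5.00,0)
B = A + 2.00·(cos344°, sin344°) = (1.9225, -0.5513)
|BD| = 3.1265
circle(B,3.00) ∩ circle(D,4.00): a=0.4438, h=2.9670
  candidates: C₊=(1.8362,2.4475) cross=9.276; C₋=(2.8825,-3.3935) cross=-9.276
  mode - wants cross < 0 → take C=(2.8825,-3.3935) (cross=-9.276)
ex = (C−B)/|BC| = (0.3200,-0.9474); ey = (0.9474,0.3200)
P = B + -2.72·ex + -1.35·ey = (-0.2269,1.5937)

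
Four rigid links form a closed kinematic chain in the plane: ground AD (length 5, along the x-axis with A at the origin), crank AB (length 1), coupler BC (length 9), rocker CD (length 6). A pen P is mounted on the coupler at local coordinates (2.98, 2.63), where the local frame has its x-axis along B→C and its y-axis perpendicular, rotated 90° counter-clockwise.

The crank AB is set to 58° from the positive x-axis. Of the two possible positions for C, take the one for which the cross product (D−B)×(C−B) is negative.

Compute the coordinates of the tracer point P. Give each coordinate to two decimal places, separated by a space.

A=(0,0), D=(5.00,0)
B = A + 1.00·(cos58°, sin58°) = (0.5299, 0.8480)
|BD| = 4.5498
circle(B,9.00) ∩ circle(D,6.00): a=7.2202, h=5.3730
  candidates: C₊=(8.6250,4.7811) cross=24.446; C₋=(6.6221,-5.7766) cross=-24.446
  mode - wants cross < 0 → take C=(6.6221,-5.7766) (cross=-24.446)
ex = (C−B)/|BC| = (0.6769,-0.7361); ey = (0.7361,0.6769)
P = B + 2.98·ex + 2.63·ey = (4.4830,0.4348)

4.48 0.43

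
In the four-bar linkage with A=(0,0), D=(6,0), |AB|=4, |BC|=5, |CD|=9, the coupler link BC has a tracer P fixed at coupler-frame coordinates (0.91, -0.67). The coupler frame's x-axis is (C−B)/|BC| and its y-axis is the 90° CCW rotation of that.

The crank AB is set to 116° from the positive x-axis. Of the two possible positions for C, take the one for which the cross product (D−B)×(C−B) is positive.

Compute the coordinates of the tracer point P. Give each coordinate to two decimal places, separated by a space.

A=(0,0), D=(6.00,0)
B = A + 4.00·(cos116°, sin116°) = (-1.7535, 3.5952)
|BD| = 8.5465
circle(B,5.00) ∩ circle(D,9.00): a=0.9970, h=4.8996
  candidates: C₊=(1.2121,7.6208) cross=41.874; C₋=(-2.9101,-1.2692) cross=-41.874
  mode + wants cross > 0 → take C=(1.2121,7.6208) (cross=41.874)
ex = (C−B)/|BC| = (0.5931,0.8051); ey = (-0.8051,0.5931)
P = B + 0.91·ex + -0.67·ey = (-0.6743,3.9304)

-0.67 3.93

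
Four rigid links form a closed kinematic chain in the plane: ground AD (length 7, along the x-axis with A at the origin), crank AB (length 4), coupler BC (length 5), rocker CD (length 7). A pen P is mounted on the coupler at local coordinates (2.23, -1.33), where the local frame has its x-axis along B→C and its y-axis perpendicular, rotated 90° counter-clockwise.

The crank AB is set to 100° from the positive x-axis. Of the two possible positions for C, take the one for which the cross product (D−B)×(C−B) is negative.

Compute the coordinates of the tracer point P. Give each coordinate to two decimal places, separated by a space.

-1.67 1.53

A=(0,0), D=(7.00,0)
B = A + 4.00·(cos100°, sin100°) = (-0.6946, 3.9392)
|BD| = 8.6443
circle(B,5.00) ∩ circle(D,7.00): a=2.9340, h=4.0487
  candidates: C₊=(3.7620,6.2061) cross=34.998; C₋=(0.0720,-1.0016) cross=-34.998
  mode - wants cross < 0 → take C=(0.0720,-1.0016) (cross=-34.998)
ex = (C−B)/|BC| = (0.1533,-0.9882); ey = (0.9882,0.1533)
P = B + 2.23·ex + -1.33·ey = (-1.6670,1.5317)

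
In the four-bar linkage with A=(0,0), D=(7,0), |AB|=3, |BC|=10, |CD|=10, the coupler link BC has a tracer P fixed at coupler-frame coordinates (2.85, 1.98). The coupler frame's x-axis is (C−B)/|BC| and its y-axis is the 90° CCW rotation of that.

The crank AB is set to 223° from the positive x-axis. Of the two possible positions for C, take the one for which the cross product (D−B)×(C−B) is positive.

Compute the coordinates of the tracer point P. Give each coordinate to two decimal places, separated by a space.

A=(0,0), D=(7.00,0)
B = A + 3.00·(cos223°, sin223°) = (-2.1941, -2.0460)
|BD| = 9.4190
circle(B,10.00) ∩ circle(D,10.00): a=4.7095, h=8.8216
  candidates: C₊=(0.4867,7.5880) cross=83.090; C₋=(4.3192,-9.6340) cross=-83.090
  mode + wants cross > 0 → take C=(0.4867,7.5880) (cross=83.090)
ex = (C−B)/|BC| = (0.2681,0.9634); ey = (-0.9634,0.2681)
P = B + 2.85·ex + 1.98·ey = (-3.3376,1.2305)

-3.34 1.23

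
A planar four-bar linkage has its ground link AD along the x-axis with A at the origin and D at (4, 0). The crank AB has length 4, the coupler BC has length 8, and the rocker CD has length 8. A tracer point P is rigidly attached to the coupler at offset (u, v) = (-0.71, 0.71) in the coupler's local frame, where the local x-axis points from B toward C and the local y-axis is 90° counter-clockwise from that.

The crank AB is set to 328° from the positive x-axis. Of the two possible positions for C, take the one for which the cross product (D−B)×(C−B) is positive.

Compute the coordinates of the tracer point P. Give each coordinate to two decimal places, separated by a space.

3.75 -3.06

A=(0,0), D=(4.00,0)
B = A + 4.00·(cos328°, sin328°) = (3.3922, -2.1197)
|BD| = 2.2051
circle(B,8.00) ∩ circle(D,8.00): a=1.1025, h=7.9237
  candidates: C₊=(-3.9206,1.1242) cross=17.472; C₋=(11.3128,-3.2439) cross=-17.472
  mode + wants cross > 0 → take C=(-3.9206,1.1242) (cross=17.472)
ex = (C−B)/|BC| = (-0.9141,0.4055); ey = (-0.4055,-0.9141)
P = B + -0.71·ex + 0.71·ey = (3.7533,-3.0566)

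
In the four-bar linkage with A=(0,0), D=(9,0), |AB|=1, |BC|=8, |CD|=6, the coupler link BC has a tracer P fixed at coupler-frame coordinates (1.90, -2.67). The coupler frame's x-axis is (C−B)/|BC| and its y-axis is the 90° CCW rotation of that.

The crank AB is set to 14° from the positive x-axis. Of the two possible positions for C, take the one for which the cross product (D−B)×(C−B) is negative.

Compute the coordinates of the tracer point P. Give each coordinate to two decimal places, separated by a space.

A=(0,0), D=(9.00,0)
B = A + 1.00·(cos14°, sin14°) = (0.9703, 0.2419)
|BD| = 8.0333
circle(B,8.00) ∩ circle(D,6.00): a=5.7594, h=5.5524
  candidates: C₊=(6.8943,5.6184) cross=44.604; C₋=(6.5599,-5.4814) cross=-44.604
  mode - wants cross < 0 → take C=(6.5599,-5.4814) (cross=-44.604)
ex = (C−B)/|BC| = (0.6987,-0.7154); ey = (0.7154,0.6987)
P = B + 1.90·ex + -2.67·ey = (0.3877,-2.9829)

0.39 -2.98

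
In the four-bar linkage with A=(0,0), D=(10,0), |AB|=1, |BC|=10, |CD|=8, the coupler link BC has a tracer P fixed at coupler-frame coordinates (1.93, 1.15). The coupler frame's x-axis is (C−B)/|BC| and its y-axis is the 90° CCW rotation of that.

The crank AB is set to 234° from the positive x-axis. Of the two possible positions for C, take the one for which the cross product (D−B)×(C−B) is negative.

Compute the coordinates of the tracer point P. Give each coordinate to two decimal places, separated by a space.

A=(0,0), D=(10.00,0)
B = A + 1.00·(cos234°, sin234°) = (-0.5878, -0.8090)
|BD| = 10.6186
circle(B,10.00) ∩ circle(D,8.00): a=7.0045, h=7.1371
  candidates: C₊=(5.8526,6.8410) cross=75.786; C₋=(6.9401,-7.3917) cross=-75.786
  mode - wants cross < 0 → take C=(6.9401,-7.3917) (cross=-75.786)
ex = (C−B)/|BC| = (0.7528,-0.6583); ey = (0.6583,0.7528)
P = B + 1.93·ex + 1.15·ey = (1.6221,-1.2138)

1.62 -1.21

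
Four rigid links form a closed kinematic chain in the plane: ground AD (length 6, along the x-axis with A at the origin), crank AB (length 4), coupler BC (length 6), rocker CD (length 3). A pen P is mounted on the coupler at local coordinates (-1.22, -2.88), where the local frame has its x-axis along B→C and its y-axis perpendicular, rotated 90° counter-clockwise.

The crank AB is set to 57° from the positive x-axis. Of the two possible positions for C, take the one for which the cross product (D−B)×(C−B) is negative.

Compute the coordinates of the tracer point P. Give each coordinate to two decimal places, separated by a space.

-0.94 3.58

A=(0,0), D=(6.00,0)
B = A + 4.00·(cos57°, sin57°) = (2.1786, 3.3547)
|BD| = 5.0850
circle(B,6.00) ∩ circle(D,3.00): a=5.1974, h=2.9979
  candidates: C₊=(8.0622,2.1788) cross=15.244; C₋=(4.1067,-2.3271) cross=-15.244
  mode - wants cross < 0 → take C=(4.1067,-2.3271) (cross=-15.244)
ex = (C−B)/|BC| = (0.3214,-0.9470); ey = (0.9470,0.3214)
P = B + -1.22·ex + -2.88·ey = (-0.9407,3.5845)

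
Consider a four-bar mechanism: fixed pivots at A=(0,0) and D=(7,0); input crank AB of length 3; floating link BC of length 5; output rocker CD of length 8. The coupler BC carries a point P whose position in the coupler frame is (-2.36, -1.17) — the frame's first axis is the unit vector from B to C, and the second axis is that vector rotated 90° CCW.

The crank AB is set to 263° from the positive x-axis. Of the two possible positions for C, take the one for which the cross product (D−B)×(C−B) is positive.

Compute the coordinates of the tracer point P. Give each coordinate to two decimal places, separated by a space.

0.98 -5.24

A=(0,0), D=(7.00,0)
B = A + 3.00·(cos263°, sin263°) = (-0.3656, -2.9776)
|BD| = 7.9447
circle(B,5.00) ∩ circle(D,8.00): a=1.5179, h=4.7640
  candidates: C₊=(-0.7439,2.0080) cross=37.849; C₋=(2.8272,-6.8255) cross=-37.849
  mode + wants cross > 0 → take C=(-0.7439,2.0080) (cross=37.849)
ex = (C−B)/|BC| = (-0.0757,0.9971); ey = (-0.9971,-0.0757)
P = B + -2.36·ex + -1.17·ey = (0.9796,-5.2424)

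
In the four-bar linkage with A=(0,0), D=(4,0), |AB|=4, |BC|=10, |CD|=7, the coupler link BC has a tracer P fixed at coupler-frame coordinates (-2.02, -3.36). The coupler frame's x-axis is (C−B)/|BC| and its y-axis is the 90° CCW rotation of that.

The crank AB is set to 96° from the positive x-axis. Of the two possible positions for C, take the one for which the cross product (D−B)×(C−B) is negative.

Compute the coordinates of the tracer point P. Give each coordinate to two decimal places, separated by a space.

A=(0,0), D=(4.00,0)
B = A + 4.00·(cos96°, sin96°) = (-0.4181, 3.9781)
|BD| = 5.9452
circle(B,10.00) ∩ circle(D,7.00): a=7.2618, h=6.8751
  candidates: C₊=(9.5788,4.2282) cross=40.873; C₋=(0.3781,-5.9902) cross=-40.873
  mode - wants cross < 0 → take C=(0.3781,-5.9902) (cross=-40.873)
ex = (C−B)/|BC| = (0.0796,-0.9968); ey = (0.9968,0.0796)
P = B + -2.02·ex + -3.36·ey = (-3.9283,5.7241)

-3.93 5.72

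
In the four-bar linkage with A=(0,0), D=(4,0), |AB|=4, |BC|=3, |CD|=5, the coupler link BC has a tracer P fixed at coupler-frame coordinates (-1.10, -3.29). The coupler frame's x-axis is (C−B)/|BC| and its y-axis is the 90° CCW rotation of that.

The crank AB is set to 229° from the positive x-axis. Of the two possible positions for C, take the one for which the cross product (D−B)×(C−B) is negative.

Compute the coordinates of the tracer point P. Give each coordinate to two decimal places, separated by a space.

A=(0,0), D=(4.00,0)
B = A + 4.00·(cos229°, sin229°) = (-2.6242, -3.0188)
|BD| = 7.2797
circle(B,3.00) ∩ circle(D,5.00): a=2.5409, h=1.5949
  candidates: C₊=(-0.9735,-0.5138) cross=11.611; C₋=(0.3493,-3.4165) cross=-11.611
  mode - wants cross < 0 → take C=(0.3493,-3.4165) (cross=-11.611)
ex = (C−B)/|BC| = (0.9912,-0.1325); ey = (0.1325,0.9912)
P = B + -1.10·ex + -3.29·ey = (-4.1506,-6.1340)

-4.15 -6.13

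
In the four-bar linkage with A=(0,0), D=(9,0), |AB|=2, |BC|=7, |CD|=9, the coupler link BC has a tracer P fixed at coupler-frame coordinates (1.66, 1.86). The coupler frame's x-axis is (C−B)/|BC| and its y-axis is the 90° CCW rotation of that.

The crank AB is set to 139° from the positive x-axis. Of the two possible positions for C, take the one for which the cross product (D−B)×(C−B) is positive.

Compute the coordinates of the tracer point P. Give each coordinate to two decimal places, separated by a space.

-1.87 3.78

A=(0,0), D=(9.00,0)
B = A + 2.00·(cos139°, sin139°) = (-1.5094, 1.3121)
|BD| = 10.5910
circle(B,7.00) ∩ circle(D,9.00): a=3.7848, h=5.8886
  candidates: C₊=(2.9757,6.6864) cross=62.366; C₋=(1.5167,-5.0000) cross=-62.366
  mode + wants cross > 0 → take C=(2.9757,6.6864) (cross=62.366)
ex = (C−B)/|BC| = (0.6407,0.7678); ey = (-0.7678,0.6407)
P = B + 1.66·ex + 1.86·ey = (-1.8738,3.7784)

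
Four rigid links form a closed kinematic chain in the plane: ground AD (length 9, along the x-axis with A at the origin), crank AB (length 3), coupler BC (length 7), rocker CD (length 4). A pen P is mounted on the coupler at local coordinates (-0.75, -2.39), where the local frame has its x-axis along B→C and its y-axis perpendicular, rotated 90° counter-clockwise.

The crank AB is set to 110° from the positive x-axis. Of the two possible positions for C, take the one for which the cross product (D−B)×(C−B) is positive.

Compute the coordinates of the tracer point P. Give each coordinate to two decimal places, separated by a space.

A=(0,0), D=(9.00,0)
B = A + 3.00·(cos110°, sin110°) = (-1.0261, 2.8191)
|BD| = 10.4148
circle(B,7.00) ∩ circle(D,4.00): a=6.7917, h=1.6949
  candidates: C₊=(5.9709,2.6124) cross=17.652; C₋=(5.0533,-0.6510) cross=-17.652
  mode + wants cross > 0 → take C=(5.9709,2.6124) (cross=17.652)
ex = (C−B)/|BC| = (0.9996,-0.0295); ey = (0.0295,0.9996)
P = B + -0.75·ex + -2.39·ey = (-1.8463,0.4523)

-1.85 0.45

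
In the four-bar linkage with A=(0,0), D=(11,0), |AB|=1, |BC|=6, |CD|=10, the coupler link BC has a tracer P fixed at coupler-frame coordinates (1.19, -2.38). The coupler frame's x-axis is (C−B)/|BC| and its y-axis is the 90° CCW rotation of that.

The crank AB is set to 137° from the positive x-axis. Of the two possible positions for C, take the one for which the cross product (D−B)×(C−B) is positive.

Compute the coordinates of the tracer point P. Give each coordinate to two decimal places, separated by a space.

1.90 0.29

A=(0,0), D=(11.00,0)
B = A + 1.00·(cos137°, sin137°) = (-0.7314, 0.6820)
|BD| = 11.7512
circle(B,6.00) ∩ circle(D,10.00): a=3.1524, h=5.1051
  candidates: C₊=(2.7121,5.5955) cross=59.991; C₋=(2.1195,-4.5975) cross=-59.991
  mode + wants cross > 0 → take C=(2.7121,5.5955) (cross=59.991)
ex = (C−B)/|BC| = (0.5739,0.8189); ey = (-0.8189,0.5739)
P = B + 1.19·ex + -2.38·ey = (1.9006,0.2906)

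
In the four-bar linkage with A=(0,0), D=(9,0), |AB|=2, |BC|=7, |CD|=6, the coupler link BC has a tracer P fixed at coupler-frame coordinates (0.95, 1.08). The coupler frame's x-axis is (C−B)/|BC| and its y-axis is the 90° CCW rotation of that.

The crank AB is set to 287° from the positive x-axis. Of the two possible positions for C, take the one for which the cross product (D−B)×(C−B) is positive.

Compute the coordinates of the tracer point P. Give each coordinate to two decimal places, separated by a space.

0.21 -0.52

A=(0,0), D=(9.00,0)
B = A + 2.00·(cos287°, sin287°) = (0.5847, -1.9126)
|BD| = 8.6299
circle(B,7.00) ∩ circle(D,6.00): a=5.0681, h=4.8285
  candidates: C₊=(4.4567,3.9190) cross=41.669; C₋=(6.5970,-5.4978) cross=-41.669
  mode + wants cross > 0 → take C=(4.4567,3.9190) (cross=41.669)
ex = (C−B)/|BC| = (0.5531,0.8331); ey = (-0.8331,0.5531)
P = B + 0.95·ex + 1.08·ey = (0.2105,-0.5238)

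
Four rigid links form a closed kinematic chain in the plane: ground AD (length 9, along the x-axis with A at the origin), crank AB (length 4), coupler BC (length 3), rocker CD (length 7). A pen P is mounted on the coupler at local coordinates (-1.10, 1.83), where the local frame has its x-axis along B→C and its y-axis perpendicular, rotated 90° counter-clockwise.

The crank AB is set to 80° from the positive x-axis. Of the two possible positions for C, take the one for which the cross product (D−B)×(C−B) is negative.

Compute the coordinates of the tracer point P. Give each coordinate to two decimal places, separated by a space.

A=(0,0), D=(9.00,0)
B = A + 4.00·(cos80°, sin80°) = (0.6946, 3.9392)
|BD| = 9.1922
circle(B,3.00) ∩ circle(D,7.00): a=2.4204, h=1.7725
  candidates: C₊=(3.6410,4.5035) cross=16.293; C₋=(2.1219,1.3005) cross=-16.293
  mode - wants cross < 0 → take C=(2.1219,1.3005) (cross=-16.293)
ex = (C−B)/|BC| = (0.4758,-0.8796); ey = (0.8796,0.4758)
P = B + -1.10·ex + 1.83·ey = (1.7809,5.7774)

1.78 5.78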